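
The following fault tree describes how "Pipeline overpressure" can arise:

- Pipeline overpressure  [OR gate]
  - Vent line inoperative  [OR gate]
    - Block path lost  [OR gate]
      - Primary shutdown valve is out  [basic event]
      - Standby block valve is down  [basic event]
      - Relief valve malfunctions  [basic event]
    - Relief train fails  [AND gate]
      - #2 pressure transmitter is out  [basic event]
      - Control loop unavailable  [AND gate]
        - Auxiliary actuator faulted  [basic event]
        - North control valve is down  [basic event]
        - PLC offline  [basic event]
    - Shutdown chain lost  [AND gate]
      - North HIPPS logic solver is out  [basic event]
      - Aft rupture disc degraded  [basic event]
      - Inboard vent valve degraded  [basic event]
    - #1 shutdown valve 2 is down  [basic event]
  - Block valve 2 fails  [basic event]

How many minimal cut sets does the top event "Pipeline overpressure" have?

7

Block path lost [OR]: union of children's cut sets → 3 cut set(s).
Control loop unavailable [AND]: one cut set from each child combined → 1 × 1 × 1 = 1 cut set(s).
Relief train fails [AND]: one cut set from each child combined → 1 × 1 = 1 cut set(s).
Shutdown chain lost [AND]: one cut set from each child combined → 1 × 1 × 1 = 1 cut set(s).
Vent line inoperative [OR]: union of children's cut sets → 6 cut set(s).
Pipeline overpressure [OR]: union of children's cut sets → 7 cut set(s).
Minimal cut sets: {Primary shutdown valve is out}; {Standby block valve is down}; {Relief valve malfunctions}; {#2 pressure transmitter is out, Auxiliary actuator faulted, North control valve is down, PLC offline}; {Aft rupture disc degraded, Inboard vent valve degraded, North HIPPS logic solver is out}; {#1 shutdown valve 2 is down}; {Block valve 2 fails}.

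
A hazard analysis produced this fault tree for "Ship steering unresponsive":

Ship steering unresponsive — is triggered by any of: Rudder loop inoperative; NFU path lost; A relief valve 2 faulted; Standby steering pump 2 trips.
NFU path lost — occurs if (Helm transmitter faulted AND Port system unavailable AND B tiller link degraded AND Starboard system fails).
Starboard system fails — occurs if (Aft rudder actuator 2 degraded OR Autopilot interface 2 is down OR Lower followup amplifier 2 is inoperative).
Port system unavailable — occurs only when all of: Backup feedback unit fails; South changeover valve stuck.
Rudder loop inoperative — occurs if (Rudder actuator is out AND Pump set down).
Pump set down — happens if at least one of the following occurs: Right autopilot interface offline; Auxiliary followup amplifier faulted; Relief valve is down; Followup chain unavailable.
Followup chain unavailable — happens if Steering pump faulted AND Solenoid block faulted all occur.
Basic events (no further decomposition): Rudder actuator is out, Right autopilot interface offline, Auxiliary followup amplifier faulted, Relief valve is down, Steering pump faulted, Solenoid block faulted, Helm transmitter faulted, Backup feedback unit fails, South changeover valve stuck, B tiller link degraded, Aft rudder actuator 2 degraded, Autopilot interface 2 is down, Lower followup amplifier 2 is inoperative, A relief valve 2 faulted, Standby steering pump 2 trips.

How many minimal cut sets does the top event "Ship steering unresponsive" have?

9

Followup chain unavailable [AND]: one cut set from each child combined → 1 × 1 = 1 cut set(s).
Pump set down [OR]: union of children's cut sets → 4 cut set(s).
Rudder loop inoperative [AND]: one cut set from each child combined → 1 × 4 = 4 cut set(s).
Port system unavailable [AND]: one cut set from each child combined → 1 × 1 = 1 cut set(s).
Starboard system fails [OR]: union of children's cut sets → 3 cut set(s).
NFU path lost [AND]: one cut set from each child combined → 1 × 1 × 1 × 3 = 3 cut set(s).
Ship steering unresponsive [OR]: union of children's cut sets → 9 cut set(s).
Minimal cut sets: {Right autopilot interface offline, Rudder actuator is out}; {Auxiliary followup amplifier faulted, Rudder actuator is out}; {Relief valve is down, Rudder actuator is out}; {Rudder actuator is out, Solenoid block faulted, Steering pump faulted}; {Aft rudder actuator 2 degraded, B tiller link degraded, Backup feedback unit fails, Helm transmitter faulted, South changeover valve stuck}; {Autopilot interface 2 is down, B tiller link degraded, Backup feedback unit fails, Helm transmitter faulted, South changeover valve stuck}; {B tiller link degraded, Backup feedback unit fails, Helm transmitter faulted, Lower followup amplifier 2 is inoperative, South changeover valve stuck}; {A relief valve 2 faulted}; {Standby steering pump 2 trips}.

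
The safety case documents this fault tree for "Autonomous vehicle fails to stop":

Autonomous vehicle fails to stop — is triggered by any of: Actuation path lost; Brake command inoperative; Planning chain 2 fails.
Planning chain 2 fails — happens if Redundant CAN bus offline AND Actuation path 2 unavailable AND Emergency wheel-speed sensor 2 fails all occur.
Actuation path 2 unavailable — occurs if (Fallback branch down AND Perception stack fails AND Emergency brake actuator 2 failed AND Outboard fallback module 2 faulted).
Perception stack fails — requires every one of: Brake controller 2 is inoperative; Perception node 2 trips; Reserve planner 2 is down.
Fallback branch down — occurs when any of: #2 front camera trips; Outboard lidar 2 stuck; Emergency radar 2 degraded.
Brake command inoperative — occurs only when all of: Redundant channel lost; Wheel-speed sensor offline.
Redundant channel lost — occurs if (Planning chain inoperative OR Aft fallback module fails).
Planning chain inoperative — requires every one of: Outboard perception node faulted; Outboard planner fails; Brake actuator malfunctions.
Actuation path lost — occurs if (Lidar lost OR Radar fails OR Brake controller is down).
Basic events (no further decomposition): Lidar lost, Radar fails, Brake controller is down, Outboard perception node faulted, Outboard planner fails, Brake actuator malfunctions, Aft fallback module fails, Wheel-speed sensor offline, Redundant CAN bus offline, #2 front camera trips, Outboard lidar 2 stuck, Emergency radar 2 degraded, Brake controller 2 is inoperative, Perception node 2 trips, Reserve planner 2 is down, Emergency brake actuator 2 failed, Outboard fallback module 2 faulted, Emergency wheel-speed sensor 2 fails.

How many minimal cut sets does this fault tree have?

8

Actuation path lost [OR]: union of children's cut sets → 3 cut set(s).
Planning chain inoperative [AND]: one cut set from each child combined → 1 × 1 × 1 = 1 cut set(s).
Redundant channel lost [OR]: union of children's cut sets → 2 cut set(s).
Brake command inoperative [AND]: one cut set from each child combined → 2 × 1 = 2 cut set(s).
Fallback branch down [OR]: union of children's cut sets → 3 cut set(s).
Perception stack fails [AND]: one cut set from each child combined → 1 × 1 × 1 = 1 cut set(s).
Actuation path 2 unavailable [AND]: one cut set from each child combined → 3 × 1 × 1 × 1 = 3 cut set(s).
Planning chain 2 fails [AND]: one cut set from each child combined → 1 × 3 × 1 = 3 cut set(s).
Autonomous vehicle fails to stop [OR]: union of children's cut sets → 8 cut set(s).
Minimal cut sets: {Lidar lost}; {Radar fails}; {Brake controller is down}; {Brake actuator malfunctions, Outboard perception node faulted, Outboard planner fails, Wheel-speed sensor offline}; {Aft fallback module fails, Wheel-speed sensor offline}; {#2 front camera trips, Brake controller 2 is inoperative, Emergency brake actuator 2 failed, Emergency wheel-speed sensor 2 fails, Outboard fallback module 2 faulted, Perception node 2 trips, Redundant CAN bus offline, Reserve planner 2 is down}; {Brake controller 2 is inoperative, Emergency brake actuator 2 failed, Emergency wheel-speed sensor 2 fails, Outboard fallback module 2 faulted, Outboard lidar 2 stuck, Perception node 2 trips, Redundant CAN bus offline, Reserve planner 2 is down}; {Brake controller 2 is inoperative, Emergency brake actuator 2 failed, Emergency radar 2 degraded, Emergency wheel-speed sensor 2 fails, Outboard fallback module 2 faulted, Perception node 2 trips, Redundant CAN bus offline, Reserve planner 2 is down}.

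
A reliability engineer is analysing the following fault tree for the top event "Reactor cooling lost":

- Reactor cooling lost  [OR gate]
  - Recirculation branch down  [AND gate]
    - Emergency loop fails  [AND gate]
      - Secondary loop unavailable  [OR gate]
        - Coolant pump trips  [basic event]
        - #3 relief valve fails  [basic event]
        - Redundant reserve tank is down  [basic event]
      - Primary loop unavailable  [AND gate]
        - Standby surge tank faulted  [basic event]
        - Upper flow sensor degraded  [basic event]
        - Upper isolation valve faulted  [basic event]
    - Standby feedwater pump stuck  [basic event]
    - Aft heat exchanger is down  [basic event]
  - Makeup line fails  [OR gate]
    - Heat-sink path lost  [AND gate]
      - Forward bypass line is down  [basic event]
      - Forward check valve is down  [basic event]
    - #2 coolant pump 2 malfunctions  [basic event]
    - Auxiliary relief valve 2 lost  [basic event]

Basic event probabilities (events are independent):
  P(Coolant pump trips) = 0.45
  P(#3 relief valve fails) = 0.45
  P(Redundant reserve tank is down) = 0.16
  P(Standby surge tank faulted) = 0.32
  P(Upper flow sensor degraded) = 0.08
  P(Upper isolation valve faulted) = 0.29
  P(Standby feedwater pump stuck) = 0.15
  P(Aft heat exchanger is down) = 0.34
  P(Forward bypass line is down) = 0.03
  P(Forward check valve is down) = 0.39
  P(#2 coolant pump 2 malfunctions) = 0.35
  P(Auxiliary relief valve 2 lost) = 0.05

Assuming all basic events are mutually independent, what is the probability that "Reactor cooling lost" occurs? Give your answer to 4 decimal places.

P(Secondary loop unavailable) [OR] = 1 − (1−0.45) × (1−0.45) × (1−0.16) = 0.745900
P(Primary loop unavailable) [AND] = 0.32 × 0.08 × 0.29 = 0.007424
P(Emergency loop fails) [AND] = 0.745900 × 0.007424 = 0.005538
P(Recirculation branch down) [AND] = 0.005538 × 0.15 × 0.34 = 0.000282
P(Heat-sink path lost) [AND] = 0.03 × 0.39 = 0.011700
P(Makeup line fails) [OR] = 1 − (1−0.011700) × (1−0.35) × (1−0.05) = 0.389725
P(Reactor cooling lost) [OR] = 1 − (1−0.000282) × (1−0.389725) = 0.389897
Rounded to 4 decimal places: P(Reactor cooling lost) ≈ 0.3899.

0.3899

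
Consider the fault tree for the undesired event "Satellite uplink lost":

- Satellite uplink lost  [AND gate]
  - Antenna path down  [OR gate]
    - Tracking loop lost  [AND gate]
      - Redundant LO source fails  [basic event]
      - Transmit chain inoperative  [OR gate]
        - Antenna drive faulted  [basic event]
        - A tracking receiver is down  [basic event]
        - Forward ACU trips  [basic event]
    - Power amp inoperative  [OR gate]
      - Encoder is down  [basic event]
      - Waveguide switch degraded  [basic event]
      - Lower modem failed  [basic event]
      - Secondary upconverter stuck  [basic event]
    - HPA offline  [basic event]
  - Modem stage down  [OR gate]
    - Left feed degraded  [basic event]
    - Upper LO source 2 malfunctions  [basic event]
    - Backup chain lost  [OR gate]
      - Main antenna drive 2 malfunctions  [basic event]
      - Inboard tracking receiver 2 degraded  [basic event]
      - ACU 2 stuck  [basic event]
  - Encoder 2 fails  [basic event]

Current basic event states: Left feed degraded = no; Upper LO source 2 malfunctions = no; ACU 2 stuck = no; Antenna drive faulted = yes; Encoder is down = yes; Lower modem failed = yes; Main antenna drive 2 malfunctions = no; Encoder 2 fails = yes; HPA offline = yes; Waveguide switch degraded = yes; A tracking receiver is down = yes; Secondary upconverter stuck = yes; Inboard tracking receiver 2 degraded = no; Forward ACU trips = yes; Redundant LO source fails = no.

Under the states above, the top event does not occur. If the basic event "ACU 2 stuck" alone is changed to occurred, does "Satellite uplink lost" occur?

Counterfactual: set "ACU 2 stuck" to occurred.
Transmit chain inoperative [OR]: Antenna drive faulted=occurs, A tracking receiver is down=occurs, Forward ACU trips=occurs → at least one input occurs → occurs.
Tracking loop lost [AND]: Redundant LO source fails=not, Transmit chain inoperative=occurs → not all inputs occur → does not occur.
Power amp inoperative [OR]: Encoder is down=occurs, Waveguide switch degraded=occurs, Lower modem failed=occurs, Secondary upconverter stuck=occurs → at least one input occurs → occurs.
Antenna path down [OR]: Tracking loop lost=not, Power amp inoperative=occurs, HPA offline=occurs → at least one input occurs → occurs.
Backup chain lost [OR]: Main antenna drive 2 malfunctions=not, Inboard tracking receiver 2 degraded=not, ACU 2 stuck=occurs → at least one input occurs → occurs.
Modem stage down [OR]: Left feed degraded=not, Upper LO source 2 malfunctions=not, Backup chain lost=occurs → at least one input occurs → occurs.
Satellite uplink lost [AND]: Antenna path down=occurs, Modem stage down=occurs, Encoder 2 fails=occurs → all inputs occur → occurs.

Yes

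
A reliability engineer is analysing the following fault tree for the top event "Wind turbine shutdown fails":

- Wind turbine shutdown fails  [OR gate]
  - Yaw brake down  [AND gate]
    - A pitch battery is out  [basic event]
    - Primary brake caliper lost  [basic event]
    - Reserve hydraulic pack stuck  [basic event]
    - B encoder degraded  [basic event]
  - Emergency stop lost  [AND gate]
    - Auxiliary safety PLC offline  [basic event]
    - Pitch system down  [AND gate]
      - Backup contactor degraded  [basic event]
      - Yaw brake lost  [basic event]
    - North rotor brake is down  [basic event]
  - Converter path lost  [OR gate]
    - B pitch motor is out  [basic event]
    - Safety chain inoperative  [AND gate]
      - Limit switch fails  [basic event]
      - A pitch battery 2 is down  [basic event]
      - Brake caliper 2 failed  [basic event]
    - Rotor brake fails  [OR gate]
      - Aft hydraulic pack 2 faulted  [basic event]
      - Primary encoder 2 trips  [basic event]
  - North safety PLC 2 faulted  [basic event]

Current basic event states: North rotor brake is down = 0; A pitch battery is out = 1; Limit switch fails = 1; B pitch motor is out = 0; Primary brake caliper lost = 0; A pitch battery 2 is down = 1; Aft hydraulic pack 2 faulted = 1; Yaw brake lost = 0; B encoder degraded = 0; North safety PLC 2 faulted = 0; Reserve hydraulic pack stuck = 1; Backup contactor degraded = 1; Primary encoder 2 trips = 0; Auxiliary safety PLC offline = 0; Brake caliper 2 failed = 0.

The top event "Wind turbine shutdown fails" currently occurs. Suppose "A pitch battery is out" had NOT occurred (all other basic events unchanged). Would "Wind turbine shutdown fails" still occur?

Yes

Counterfactual: set "A pitch battery is out" to not occurred.
Yaw brake down [AND]: A pitch battery is out=not, Primary brake caliper lost=not, Reserve hydraulic pack stuck=occurs, B encoder degraded=not → not all inputs occur → does not occur.
Pitch system down [AND]: Backup contactor degraded=occurs, Yaw brake lost=not → not all inputs occur → does not occur.
Emergency stop lost [AND]: Auxiliary safety PLC offline=not, Pitch system down=not, North rotor brake is down=not → not all inputs occur → does not occur.
Safety chain inoperative [AND]: Limit switch fails=occurs, A pitch battery 2 is down=occurs, Brake caliper 2 failed=not → not all inputs occur → does not occur.
Rotor brake fails [OR]: Aft hydraulic pack 2 faulted=occurs, Primary encoder 2 trips=not → at least one input occurs → occurs.
Converter path lost [OR]: B pitch motor is out=not, Safety chain inoperative=not, Rotor brake fails=occurs → at least one input occurs → occurs.
Wind turbine shutdown fails [OR]: Yaw brake down=not, Emergency stop lost=not, Converter path lost=occurs, North safety PLC 2 faulted=not → at least one input occurs → occurs.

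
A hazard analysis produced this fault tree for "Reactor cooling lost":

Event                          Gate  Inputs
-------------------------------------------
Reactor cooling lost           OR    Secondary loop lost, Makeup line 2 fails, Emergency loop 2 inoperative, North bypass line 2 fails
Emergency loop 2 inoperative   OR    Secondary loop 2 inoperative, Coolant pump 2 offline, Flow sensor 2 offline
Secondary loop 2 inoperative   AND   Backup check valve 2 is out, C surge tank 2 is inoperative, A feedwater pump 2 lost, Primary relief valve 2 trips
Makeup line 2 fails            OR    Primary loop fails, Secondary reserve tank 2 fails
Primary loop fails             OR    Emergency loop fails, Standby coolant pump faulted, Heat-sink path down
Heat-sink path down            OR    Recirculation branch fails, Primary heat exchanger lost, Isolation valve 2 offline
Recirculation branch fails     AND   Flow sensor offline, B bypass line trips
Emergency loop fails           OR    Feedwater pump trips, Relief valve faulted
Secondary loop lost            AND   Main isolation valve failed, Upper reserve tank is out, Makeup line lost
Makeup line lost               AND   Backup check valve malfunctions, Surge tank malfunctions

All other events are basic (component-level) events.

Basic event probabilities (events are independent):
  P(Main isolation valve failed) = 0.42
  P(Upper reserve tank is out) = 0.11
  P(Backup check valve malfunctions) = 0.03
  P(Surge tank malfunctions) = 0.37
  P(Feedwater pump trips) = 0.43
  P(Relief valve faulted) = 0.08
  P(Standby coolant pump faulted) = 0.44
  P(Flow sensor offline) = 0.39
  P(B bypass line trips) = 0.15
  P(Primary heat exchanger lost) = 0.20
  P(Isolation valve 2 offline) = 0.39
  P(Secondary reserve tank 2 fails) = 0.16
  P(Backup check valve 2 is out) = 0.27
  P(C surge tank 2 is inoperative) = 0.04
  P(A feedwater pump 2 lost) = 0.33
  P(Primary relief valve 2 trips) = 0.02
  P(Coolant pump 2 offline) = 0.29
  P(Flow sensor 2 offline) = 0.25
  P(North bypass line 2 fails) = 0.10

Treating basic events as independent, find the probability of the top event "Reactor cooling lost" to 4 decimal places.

0.9457

P(Makeup line lost) [AND] = 0.03 × 0.37 = 0.011100
P(Secondary loop lost) [AND] = 0.42 × 0.11 × 0.011100 = 0.000513
P(Emergency loop fails) [OR] = 1 − (1−0.43) × (1−0.08) = 0.475600
P(Recirculation branch fails) [AND] = 0.39 × 0.15 = 0.058500
P(Heat-sink path down) [OR] = 1 − (1−0.058500) × (1−0.20) × (1−0.39) = 0.540548
P(Primary loop fails) [OR] = 1 − (1−0.475600) × (1−0.44) × (1−0.540548) = 0.865075
P(Makeup line 2 fails) [OR] = 1 − (1−0.865075) × (1−0.16) = 0.886663
P(Secondary loop 2 inoperative) [AND] = 0.27 × 0.04 × 0.33 × 0.02 = 0.000071
P(Emergency loop 2 inoperative) [OR] = 1 − (1−0.000071) × (1−0.29) × (1−0.25) = 0.467538
P(Reactor cooling lost) [OR] = 1 − (1−0.000513) × (1−0.886663) × (1−0.467538) × (1−0.10) = 0.945715
Rounded to 4 decimal places: P(Reactor cooling lost) ≈ 0.9457.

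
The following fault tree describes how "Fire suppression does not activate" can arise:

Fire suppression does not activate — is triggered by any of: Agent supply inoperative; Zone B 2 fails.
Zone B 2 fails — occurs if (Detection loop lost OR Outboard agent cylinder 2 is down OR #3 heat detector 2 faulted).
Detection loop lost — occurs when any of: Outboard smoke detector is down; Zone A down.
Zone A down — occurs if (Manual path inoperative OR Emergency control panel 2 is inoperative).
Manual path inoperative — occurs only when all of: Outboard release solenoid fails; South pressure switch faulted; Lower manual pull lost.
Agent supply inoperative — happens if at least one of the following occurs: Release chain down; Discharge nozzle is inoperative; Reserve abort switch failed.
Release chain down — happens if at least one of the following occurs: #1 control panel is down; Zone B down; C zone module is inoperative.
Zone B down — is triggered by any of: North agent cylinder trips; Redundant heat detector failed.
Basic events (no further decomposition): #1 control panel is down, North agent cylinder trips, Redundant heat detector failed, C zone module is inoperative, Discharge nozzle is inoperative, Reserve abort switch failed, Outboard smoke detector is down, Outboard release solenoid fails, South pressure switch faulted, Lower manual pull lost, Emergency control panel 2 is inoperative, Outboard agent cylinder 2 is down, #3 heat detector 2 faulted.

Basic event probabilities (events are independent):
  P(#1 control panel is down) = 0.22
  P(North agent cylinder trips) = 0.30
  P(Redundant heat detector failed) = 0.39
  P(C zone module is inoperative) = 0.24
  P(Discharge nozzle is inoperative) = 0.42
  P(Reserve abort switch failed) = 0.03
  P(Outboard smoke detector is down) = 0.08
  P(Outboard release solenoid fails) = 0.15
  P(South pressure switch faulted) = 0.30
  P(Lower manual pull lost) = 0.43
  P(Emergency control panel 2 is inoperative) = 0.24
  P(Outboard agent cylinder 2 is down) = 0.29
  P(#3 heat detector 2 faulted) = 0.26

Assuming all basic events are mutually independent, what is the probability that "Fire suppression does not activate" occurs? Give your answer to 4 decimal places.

P(Zone B down) [OR] = 1 − (1−0.30) × (1−0.39) = 0.573000
P(Release chain down) [OR] = 1 − (1−0.22) × (1−0.573000) × (1−0.24) = 0.746874
P(Agent supply inoperative) [OR] = 1 − (1−0.746874) × (1−0.42) × (1−0.03) = 0.857591
P(Manual path inoperative) [AND] = 0.15 × 0.30 × 0.43 = 0.019350
P(Zone A down) [OR] = 1 − (1−0.019350) × (1−0.24) = 0.254706
P(Detection loop lost) [OR] = 1 − (1−0.08) × (1−0.254706) = 0.314330
P(Zone B 2 fails) [OR] = 1 − (1−0.314330) × (1−0.29) × (1−0.26) = 0.639749
P(Fire suppression does not activate) [OR] = 1 − (1−0.857591) × (1−0.639749) = 0.948697
Rounded to 4 decimal places: P(Fire suppression does not activate) ≈ 0.9487.

0.9487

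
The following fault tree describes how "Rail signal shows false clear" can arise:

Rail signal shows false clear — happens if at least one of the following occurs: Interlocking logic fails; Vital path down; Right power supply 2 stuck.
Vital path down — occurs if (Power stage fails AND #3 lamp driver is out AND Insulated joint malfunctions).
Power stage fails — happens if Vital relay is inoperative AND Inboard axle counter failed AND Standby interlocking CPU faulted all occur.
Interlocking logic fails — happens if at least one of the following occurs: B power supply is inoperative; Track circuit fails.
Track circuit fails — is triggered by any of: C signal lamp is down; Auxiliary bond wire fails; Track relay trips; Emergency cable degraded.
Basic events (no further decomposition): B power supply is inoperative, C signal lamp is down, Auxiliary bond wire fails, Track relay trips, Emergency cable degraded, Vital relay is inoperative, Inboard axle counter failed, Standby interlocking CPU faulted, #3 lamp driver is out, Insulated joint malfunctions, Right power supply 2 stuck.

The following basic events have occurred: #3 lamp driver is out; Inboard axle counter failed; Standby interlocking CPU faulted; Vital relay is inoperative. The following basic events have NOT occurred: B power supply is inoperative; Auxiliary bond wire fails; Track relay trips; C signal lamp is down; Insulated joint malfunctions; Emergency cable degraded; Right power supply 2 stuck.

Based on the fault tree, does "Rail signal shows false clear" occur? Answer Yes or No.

No

Track circuit fails [OR]: C signal lamp is down=not, Auxiliary bond wire fails=not, Track relay trips=not, Emergency cable degraded=not → no input occurs → does not occur.
Interlocking logic fails [OR]: B power supply is inoperative=not, Track circuit fails=not → no input occurs → does not occur.
Power stage fails [AND]: Vital relay is inoperative=occurs, Inboard axle counter failed=occurs, Standby interlocking CPU faulted=occurs → all inputs occur → occurs.
Vital path down [AND]: Power stage fails=occurs, #3 lamp driver is out=occurs, Insulated joint malfunctions=not → not all inputs occur → does not occur.
Rail signal shows false clear [OR]: Interlocking logic fails=not, Vital path down=not, Right power supply 2 stuck=not → no input occurs → does not occur.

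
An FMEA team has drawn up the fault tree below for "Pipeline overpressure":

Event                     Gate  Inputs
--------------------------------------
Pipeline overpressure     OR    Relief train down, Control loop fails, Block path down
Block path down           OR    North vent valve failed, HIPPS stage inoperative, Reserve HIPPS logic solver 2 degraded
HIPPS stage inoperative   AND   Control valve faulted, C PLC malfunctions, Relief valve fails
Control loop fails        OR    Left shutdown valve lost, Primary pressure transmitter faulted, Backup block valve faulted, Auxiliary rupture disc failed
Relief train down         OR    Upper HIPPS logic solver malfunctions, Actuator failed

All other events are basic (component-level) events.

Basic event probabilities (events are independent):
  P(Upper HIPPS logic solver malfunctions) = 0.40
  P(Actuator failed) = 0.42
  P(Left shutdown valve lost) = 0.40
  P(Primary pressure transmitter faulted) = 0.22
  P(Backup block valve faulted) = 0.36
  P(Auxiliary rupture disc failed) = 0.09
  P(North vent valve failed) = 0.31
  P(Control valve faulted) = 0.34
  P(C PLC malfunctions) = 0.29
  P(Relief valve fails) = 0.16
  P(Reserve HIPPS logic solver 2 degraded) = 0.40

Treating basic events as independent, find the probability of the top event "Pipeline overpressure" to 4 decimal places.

P(Relief train down) [OR] = 1 − (1−0.40) × (1−0.42) = 0.652000
P(Control loop fails) [OR] = 1 − (1−0.40) × (1−0.22) × (1−0.36) × (1−0.09) = 0.727437
P(HIPPS stage inoperative) [AND] = 0.34 × 0.29 × 0.16 = 0.015776
P(Block path down) [OR] = 1 − (1−0.31) × (1−0.015776) × (1−0.40) = 0.592531
P(Pipeline overpressure) [OR] = 1 − (1−0.652000) × (1−0.727437) × (1−0.592531) = 0.961351
Rounded to 4 decimal places: P(Pipeline overpressure) ≈ 0.9614.

0.9614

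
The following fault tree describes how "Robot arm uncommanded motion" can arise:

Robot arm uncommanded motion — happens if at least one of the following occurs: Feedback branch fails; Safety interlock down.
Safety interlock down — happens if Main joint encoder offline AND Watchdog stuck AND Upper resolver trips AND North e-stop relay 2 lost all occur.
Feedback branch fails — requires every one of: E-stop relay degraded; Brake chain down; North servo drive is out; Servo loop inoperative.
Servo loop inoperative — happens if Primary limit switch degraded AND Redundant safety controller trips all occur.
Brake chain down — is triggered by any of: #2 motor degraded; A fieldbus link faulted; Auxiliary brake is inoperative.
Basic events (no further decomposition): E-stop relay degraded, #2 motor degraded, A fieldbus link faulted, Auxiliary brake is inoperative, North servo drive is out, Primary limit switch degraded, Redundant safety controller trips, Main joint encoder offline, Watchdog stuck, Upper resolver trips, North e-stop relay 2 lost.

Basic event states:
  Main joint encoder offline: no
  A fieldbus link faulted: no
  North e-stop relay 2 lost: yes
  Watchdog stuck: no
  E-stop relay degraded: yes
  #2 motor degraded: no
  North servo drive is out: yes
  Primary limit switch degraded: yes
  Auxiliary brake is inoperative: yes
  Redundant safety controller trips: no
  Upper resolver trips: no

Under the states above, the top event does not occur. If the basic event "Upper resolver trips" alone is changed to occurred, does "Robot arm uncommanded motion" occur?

No

Counterfactual: set "Upper resolver trips" to occurred.
Brake chain down [OR]: #2 motor degraded=not, A fieldbus link faulted=not, Auxiliary brake is inoperative=occurs → at least one input occurs → occurs.
Servo loop inoperative [AND]: Primary limit switch degraded=occurs, Redundant safety controller trips=not → not all inputs occur → does not occur.
Feedback branch fails [AND]: E-stop relay degraded=occurs, Brake chain down=occurs, North servo drive is out=occurs, Servo loop inoperative=not → not all inputs occur → does not occur.
Safety interlock down [AND]: Main joint encoder offline=not, Watchdog stuck=not, Upper resolver trips=occurs, North e-stop relay 2 lost=occurs → not all inputs occur → does not occur.
Robot arm uncommanded motion [OR]: Feedback branch fails=not, Safety interlock down=not → no input occurs → does not occur.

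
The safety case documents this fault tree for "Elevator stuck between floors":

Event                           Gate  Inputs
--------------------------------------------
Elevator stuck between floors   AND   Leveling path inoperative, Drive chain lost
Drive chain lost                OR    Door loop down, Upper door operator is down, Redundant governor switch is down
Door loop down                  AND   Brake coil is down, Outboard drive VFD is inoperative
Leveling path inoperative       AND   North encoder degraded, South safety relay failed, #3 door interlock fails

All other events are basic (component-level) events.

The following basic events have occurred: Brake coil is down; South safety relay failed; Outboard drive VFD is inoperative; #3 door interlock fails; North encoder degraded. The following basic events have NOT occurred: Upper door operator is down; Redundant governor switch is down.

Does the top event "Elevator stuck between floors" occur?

Yes

Leveling path inoperative [AND]: North encoder degraded=occurs, South safety relay failed=occurs, #3 door interlock fails=occurs → all inputs occur → occurs.
Door loop down [AND]: Brake coil is down=occurs, Outboard drive VFD is inoperative=occurs → all inputs occur → occurs.
Drive chain lost [OR]: Door loop down=occurs, Upper door operator is down=not, Redundant governor switch is down=not → at least one input occurs → occurs.
Elevator stuck between floors [AND]: Leveling path inoperative=occurs, Drive chain lost=occurs → all inputs occur → occurs.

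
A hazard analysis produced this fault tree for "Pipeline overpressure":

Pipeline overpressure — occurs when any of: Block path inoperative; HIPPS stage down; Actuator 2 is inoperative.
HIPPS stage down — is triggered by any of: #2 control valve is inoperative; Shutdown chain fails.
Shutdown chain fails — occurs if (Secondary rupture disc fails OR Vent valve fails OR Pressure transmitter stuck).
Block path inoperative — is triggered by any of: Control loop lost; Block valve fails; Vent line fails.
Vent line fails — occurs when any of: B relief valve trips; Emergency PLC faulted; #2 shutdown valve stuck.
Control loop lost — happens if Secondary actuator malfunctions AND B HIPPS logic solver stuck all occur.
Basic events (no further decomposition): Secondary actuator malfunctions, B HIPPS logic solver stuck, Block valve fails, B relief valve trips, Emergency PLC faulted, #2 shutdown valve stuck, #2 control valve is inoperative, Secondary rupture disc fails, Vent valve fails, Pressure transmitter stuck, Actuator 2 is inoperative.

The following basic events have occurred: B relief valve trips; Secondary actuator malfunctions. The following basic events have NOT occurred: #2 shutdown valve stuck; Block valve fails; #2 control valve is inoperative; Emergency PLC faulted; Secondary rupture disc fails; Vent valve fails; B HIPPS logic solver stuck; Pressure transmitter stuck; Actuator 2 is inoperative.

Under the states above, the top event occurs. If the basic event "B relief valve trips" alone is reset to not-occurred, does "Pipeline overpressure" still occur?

Counterfactual: set "B relief valve trips" to not occurred.
Control loop lost [AND]: Secondary actuator malfunctions=occurs, B HIPPS logic solver stuck=not → not all inputs occur → does not occur.
Vent line fails [OR]: B relief valve trips=not, Emergency PLC faulted=not, #2 shutdown valve stuck=not → no input occurs → does not occur.
Block path inoperative [OR]: Control loop lost=not, Block valve fails=not, Vent line fails=not → no input occurs → does not occur.
Shutdown chain fails [OR]: Secondary rupture disc fails=not, Vent valve fails=not, Pressure transmitter stuck=not → no input occurs → does not occur.
HIPPS stage down [OR]: #2 control valve is inoperative=not, Shutdown chain fails=not → no input occurs → does not occur.
Pipeline overpressure [OR]: Block path inoperative=not, HIPPS stage down=not, Actuator 2 is inoperative=not → no input occurs → does not occur.

No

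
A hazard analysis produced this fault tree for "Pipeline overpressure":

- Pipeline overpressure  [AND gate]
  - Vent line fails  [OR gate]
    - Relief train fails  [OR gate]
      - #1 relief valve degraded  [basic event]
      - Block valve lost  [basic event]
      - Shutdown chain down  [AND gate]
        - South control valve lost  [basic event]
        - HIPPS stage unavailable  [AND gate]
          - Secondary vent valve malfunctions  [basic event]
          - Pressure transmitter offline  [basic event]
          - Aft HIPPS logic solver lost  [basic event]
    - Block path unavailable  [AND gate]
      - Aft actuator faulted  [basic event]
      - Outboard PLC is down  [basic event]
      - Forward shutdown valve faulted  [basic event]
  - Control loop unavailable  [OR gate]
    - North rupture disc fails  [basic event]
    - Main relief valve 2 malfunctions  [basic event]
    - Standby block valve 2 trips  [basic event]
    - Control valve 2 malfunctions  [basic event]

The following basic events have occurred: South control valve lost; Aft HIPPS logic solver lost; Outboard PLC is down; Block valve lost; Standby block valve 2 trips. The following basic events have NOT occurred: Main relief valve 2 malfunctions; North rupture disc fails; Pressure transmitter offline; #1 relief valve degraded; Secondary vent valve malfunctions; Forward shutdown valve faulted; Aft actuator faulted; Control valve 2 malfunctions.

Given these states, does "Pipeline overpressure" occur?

Yes

HIPPS stage unavailable [AND]: Secondary vent valve malfunctions=not, Pressure transmitter offline=not, Aft HIPPS logic solver lost=occurs → not all inputs occur → does not occur.
Shutdown chain down [AND]: South control valve lost=occurs, HIPPS stage unavailable=not → not all inputs occur → does not occur.
Relief train fails [OR]: #1 relief valve degraded=not, Block valve lost=occurs, Shutdown chain down=not → at least one input occurs → occurs.
Block path unavailable [AND]: Aft actuator faulted=not, Outboard PLC is down=occurs, Forward shutdown valve faulted=not → not all inputs occur → does not occur.
Vent line fails [OR]: Relief train fails=occurs, Block path unavailable=not → at least one input occurs → occurs.
Control loop unavailable [OR]: North rupture disc fails=not, Main relief valve 2 malfunctions=not, Standby block valve 2 trips=occurs, Control valve 2 malfunctions=not → at least one input occurs → occurs.
Pipeline overpressure [AND]: Vent line fails=occurs, Control loop unavailable=occurs → all inputs occur → occurs.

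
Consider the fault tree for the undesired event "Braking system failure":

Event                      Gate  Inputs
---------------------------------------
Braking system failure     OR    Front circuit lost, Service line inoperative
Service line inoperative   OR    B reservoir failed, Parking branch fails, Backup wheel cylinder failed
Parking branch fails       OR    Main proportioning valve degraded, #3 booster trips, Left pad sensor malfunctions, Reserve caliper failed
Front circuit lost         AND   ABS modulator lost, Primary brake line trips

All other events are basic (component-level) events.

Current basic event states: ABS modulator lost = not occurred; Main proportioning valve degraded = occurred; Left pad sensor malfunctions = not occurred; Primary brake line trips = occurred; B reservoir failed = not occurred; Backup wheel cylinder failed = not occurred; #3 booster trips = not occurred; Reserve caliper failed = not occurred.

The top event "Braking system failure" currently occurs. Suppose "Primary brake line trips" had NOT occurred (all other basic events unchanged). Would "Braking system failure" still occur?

Yes

Counterfactual: set "Primary brake line trips" to not occurred.
Front circuit lost [AND]: ABS modulator lost=not, Primary brake line trips=not → not all inputs occur → does not occur.
Parking branch fails [OR]: Main proportioning valve degraded=occurs, #3 booster trips=not, Left pad sensor malfunctions=not, Reserve caliper failed=not → at least one input occurs → occurs.
Service line inoperative [OR]: B reservoir failed=not, Parking branch fails=occurs, Backup wheel cylinder failed=not → at least one input occurs → occurs.
Braking system failure [OR]: Front circuit lost=not, Service line inoperative=occurs → at least one input occurs → occurs.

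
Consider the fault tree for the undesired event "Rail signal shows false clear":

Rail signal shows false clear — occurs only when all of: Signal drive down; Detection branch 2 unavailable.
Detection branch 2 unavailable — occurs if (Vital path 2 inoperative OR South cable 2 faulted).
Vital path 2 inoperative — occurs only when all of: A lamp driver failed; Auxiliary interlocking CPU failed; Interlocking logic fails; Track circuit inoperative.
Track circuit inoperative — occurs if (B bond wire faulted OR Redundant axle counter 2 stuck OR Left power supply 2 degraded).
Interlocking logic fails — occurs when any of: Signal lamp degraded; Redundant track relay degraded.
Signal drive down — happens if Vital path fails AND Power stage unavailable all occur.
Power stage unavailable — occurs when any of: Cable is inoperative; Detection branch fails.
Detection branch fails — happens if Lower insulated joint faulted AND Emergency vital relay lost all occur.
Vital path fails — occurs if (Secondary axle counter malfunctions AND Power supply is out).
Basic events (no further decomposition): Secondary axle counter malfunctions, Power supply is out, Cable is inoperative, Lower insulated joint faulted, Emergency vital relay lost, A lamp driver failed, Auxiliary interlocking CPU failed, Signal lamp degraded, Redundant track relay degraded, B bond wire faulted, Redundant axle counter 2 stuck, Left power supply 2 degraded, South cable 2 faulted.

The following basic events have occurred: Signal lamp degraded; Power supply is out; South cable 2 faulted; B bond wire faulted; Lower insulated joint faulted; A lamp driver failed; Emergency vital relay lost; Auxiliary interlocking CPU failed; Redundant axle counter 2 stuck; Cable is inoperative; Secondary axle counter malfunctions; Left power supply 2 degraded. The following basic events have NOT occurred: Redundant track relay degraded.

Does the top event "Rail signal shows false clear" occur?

Vital path fails [AND]: Secondary axle counter malfunctions=occurs, Power supply is out=occurs → all inputs occur → occurs.
Detection branch fails [AND]: Lower insulated joint faulted=occurs, Emergency vital relay lost=occurs → all inputs occur → occurs.
Power stage unavailable [OR]: Cable is inoperative=occurs, Detection branch fails=occurs → at least one input occurs → occurs.
Signal drive down [AND]: Vital path fails=occurs, Power stage unavailable=occurs → all inputs occur → occurs.
Interlocking logic fails [OR]: Signal lamp degraded=occurs, Redundant track relay degraded=not → at least one input occurs → occurs.
Track circuit inoperative [OR]: B bond wire faulted=occurs, Redundant axle counter 2 stuck=occurs, Left power supply 2 degraded=occurs → at least one input occurs → occurs.
Vital path 2 inoperative [AND]: A lamp driver failed=occurs, Auxiliary interlocking CPU failed=occurs, Interlocking logic fails=occurs, Track circuit inoperative=occurs → all inputs occur → occurs.
Detection branch 2 unavailable [OR]: Vital path 2 inoperative=occurs, South cable 2 faulted=occurs → at least one input occurs → occurs.
Rail signal shows false clear [AND]: Signal drive down=occurs, Detection branch 2 unavailable=occurs → all inputs occur → occurs.

Yes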